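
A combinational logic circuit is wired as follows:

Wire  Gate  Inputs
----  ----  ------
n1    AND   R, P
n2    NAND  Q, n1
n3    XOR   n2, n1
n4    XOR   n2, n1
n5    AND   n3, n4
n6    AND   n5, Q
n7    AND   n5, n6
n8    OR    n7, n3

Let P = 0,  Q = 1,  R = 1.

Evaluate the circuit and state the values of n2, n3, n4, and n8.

n1 = R AND P = 1 AND 0 = 0
n2 = Q NAND n1 = 1 NAND 0 = 1
n3 = n2 XOR n1 = 1 XOR 0 = 1
n4 = n2 XOR n1 = 1 XOR 0 = 1
n5 = n3 AND n4 = 1 AND 1 = 1
n6 = n5 AND Q = 1 AND 1 = 1
n7 = n5 AND n6 = 1 AND 1 = 1
n8 = n7 OR n3 = 1 OR 1 = 1

n2 = 1, n3 = 1, n4 = 1, n8 = 1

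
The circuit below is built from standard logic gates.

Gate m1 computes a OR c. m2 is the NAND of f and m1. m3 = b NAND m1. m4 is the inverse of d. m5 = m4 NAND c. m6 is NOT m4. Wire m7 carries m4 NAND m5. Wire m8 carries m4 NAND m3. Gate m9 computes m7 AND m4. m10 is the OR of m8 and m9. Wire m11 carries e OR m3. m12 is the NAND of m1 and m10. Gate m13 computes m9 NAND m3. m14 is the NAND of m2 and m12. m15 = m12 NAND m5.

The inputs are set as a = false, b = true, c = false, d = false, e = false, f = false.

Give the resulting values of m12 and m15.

m12 = true  m15 = false

m1 = a OR c = false OR false = false
m3 = b NAND m1 = true NAND false = true
m4 = NOT d = NOT false = true
m5 = m4 NAND c = true NAND false = true
m7 = m4 NAND m5 = true NAND true = false
m8 = m4 NAND m3 = true NAND true = false
m9 = m7 AND m4 = false AND true = false
m10 = m8 OR m9 = false OR false = false
m12 = m1 NAND m10 = false NAND false = true
m15 = m12 NAND m5 = true NAND true = false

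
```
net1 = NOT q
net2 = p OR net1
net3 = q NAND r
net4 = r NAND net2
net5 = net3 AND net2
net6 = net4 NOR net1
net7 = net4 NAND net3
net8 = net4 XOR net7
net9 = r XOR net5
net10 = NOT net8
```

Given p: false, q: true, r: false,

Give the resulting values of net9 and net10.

net9 = false  net10 = false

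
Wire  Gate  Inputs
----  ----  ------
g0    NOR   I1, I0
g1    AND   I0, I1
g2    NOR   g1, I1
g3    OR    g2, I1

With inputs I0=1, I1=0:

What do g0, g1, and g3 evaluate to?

g0 = I1 NOR I0 = 0 NOR 1 = 0
g1 = I0 AND I1 = 1 AND 0 = 0
g2 = g1 NOR I1 = 0 NOR 0 = 1
g3 = g2 OR I1 = 1 OR 0 = 1

g0 = 0, g1 = 0, g3 = 1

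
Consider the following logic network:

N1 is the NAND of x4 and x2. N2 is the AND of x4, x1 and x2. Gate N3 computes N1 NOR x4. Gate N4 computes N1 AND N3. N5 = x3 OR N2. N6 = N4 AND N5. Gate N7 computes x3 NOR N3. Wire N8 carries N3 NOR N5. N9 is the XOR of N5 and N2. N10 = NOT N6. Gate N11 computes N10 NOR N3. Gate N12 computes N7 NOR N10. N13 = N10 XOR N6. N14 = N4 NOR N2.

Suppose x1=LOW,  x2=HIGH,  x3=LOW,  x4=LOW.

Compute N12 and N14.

N12 = LOW, N14 = HIGH

N1 = x4 NAND x2 = LOW NAND HIGH = HIGH
N2 = x4 AND x1 AND x2 = LOW AND LOW AND HIGH = LOW
N3 = N1 NOR x4 = HIGH NOR LOW = LOW
N4 = N1 AND N3 = HIGH AND LOW = LOW
N5 = x3 OR N2 = LOW OR LOW = LOW
N6 = N4 AND N5 = LOW AND LOW = LOW
N7 = x3 NOR N3 = LOW NOR LOW = HIGH
N10 = NOT N6 = NOT LOW = HIGH
N12 = N7 NOR N10 = HIGH NOR HIGH = LOW
N14 = N4 NOR N2 = LOW NOR LOW = HIGH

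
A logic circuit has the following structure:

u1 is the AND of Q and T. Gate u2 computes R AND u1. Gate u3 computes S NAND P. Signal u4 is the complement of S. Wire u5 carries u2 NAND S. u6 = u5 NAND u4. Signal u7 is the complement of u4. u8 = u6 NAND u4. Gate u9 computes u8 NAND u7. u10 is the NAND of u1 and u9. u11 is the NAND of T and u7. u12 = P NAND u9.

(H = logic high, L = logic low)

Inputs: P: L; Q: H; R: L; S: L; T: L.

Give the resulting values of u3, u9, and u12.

u3 = H, u9 = H, u12 = H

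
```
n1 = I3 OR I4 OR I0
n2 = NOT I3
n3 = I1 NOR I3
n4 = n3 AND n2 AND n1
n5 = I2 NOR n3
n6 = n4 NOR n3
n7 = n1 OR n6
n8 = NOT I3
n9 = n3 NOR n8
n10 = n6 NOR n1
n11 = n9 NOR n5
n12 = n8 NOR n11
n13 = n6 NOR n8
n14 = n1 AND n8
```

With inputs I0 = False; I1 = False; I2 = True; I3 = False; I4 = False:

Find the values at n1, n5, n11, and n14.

n1 = False, n5 = False, n11 = True, n14 = False

n1 = I3 OR I4 OR I0 = False OR False OR False = False
n3 = I1 NOR I3 = False NOR False = True
n5 = I2 NOR n3 = True NOR True = False
n8 = NOT I3 = NOT False = True
n9 = n3 NOR n8 = True NOR True = False
n11 = n9 NOR n5 = False NOR False = True
n14 = n1 AND n8 = False AND True = False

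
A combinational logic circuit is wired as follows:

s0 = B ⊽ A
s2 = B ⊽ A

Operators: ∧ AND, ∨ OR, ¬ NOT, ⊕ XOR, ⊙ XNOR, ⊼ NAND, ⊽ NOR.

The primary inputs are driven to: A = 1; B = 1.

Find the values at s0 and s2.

s0 = 0, s2 = 0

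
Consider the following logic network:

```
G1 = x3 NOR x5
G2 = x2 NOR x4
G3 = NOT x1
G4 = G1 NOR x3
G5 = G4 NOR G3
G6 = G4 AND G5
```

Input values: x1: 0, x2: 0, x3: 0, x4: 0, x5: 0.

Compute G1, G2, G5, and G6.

G1 = x3 NOR x5 = 0 NOR 0 = 1
G2 = x2 NOR x4 = 0 NOR 0 = 1
G3 = NOT x1 = NOT 0 = 1
G4 = G1 NOR x3 = 1 NOR 0 = 0
G5 = G4 NOR G3 = 0 NOR 1 = 0
G6 = G4 AND G5 = 0 AND 0 = 0

G1 = 1  G2 = 1  G5 = 0  G6 = 0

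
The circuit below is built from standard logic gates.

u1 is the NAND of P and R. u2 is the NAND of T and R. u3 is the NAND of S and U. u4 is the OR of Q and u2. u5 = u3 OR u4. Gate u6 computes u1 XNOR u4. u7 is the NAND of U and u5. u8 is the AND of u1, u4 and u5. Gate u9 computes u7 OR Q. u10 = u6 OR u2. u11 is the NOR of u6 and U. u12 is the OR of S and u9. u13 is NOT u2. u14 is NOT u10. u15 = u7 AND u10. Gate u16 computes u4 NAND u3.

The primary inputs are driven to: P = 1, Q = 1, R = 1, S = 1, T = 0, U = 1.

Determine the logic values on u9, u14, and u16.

u9 = 1, u14 = 0, u16 = 1

u1 = P NAND R = 1 NAND 1 = 0
u2 = T NAND R = 0 NAND 1 = 1
u3 = S NAND U = 1 NAND 1 = 0
u4 = Q OR u2 = 1 OR 1 = 1
u5 = u3 OR u4 = 0 OR 1 = 1
u6 = u1 XNOR u4 = 0 XNOR 1 = 0
u7 = U NAND u5 = 1 NAND 1 = 0
u9 = u7 OR Q = 0 OR 1 = 1
u10 = u6 OR u2 = 0 OR 1 = 1
u14 = NOT u10 = NOT 1 = 0
u16 = u4 NAND u3 = 1 NAND 0 = 1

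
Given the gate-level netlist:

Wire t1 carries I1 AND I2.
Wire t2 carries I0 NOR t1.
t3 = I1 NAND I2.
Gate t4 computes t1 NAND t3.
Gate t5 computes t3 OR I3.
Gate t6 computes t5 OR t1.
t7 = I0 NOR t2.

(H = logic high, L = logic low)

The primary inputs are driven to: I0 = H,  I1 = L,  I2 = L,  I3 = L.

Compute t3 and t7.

t3 = H; t7 = L

t1 = I1 AND I2 = L AND L = L
t2 = I0 NOR t1 = H NOR L = L
t3 = I1 NAND I2 = L NAND L = H
t7 = I0 NOR t2 = H NOR L = L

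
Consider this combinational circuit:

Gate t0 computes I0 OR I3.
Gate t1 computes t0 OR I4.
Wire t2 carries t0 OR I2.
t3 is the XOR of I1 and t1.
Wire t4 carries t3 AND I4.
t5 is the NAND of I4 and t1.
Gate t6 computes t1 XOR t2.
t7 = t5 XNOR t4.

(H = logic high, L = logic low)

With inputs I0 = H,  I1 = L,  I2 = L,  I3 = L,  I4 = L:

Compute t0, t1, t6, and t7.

t0 = I0 OR I3 = H OR L = H
t1 = t0 OR I4 = H OR L = H
t2 = t0 OR I2 = H OR L = H
t3 = I1 XOR t1 = L XOR H = H
t4 = t3 AND I4 = H AND L = L
t5 = I4 NAND t1 = L NAND H = H
t6 = t1 XOR t2 = H XOR H = L
t7 = t5 XNOR t4 = H XNOR L = L

t0 = H, t1 = H, t6 = L, t7 = L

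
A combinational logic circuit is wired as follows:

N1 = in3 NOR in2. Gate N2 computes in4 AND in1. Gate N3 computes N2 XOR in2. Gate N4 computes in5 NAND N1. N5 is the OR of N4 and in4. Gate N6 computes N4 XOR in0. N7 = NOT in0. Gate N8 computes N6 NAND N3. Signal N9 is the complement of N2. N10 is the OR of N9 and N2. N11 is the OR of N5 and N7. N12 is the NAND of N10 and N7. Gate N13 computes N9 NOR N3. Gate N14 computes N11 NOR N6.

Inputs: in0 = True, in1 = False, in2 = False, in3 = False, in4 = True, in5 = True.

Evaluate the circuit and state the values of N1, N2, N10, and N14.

N1 = in3 NOR in2 = False NOR False = True
N2 = in4 AND in1 = True AND False = False
N4 = in5 NAND N1 = True NAND True = False
N5 = N4 OR in4 = False OR True = True
N6 = N4 XOR in0 = False XOR True = True
N7 = NOT in0 = NOT True = False
N9 = NOT N2 = NOT False = True
N10 = N9 OR N2 = True OR False = True
N11 = N5 OR N7 = True OR False = True
N14 = N11 NOR N6 = True NOR True = False

N1 = True, N2 = False, N10 = True, N14 = False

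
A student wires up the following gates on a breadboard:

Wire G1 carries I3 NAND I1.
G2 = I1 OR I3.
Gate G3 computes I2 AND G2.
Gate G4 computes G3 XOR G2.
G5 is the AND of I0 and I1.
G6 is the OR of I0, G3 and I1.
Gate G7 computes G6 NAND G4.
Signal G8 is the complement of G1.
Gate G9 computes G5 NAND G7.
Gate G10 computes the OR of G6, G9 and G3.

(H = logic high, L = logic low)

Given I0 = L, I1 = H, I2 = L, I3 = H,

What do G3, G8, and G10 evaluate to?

G1 = I3 NAND I1 = H NAND H = L
G2 = I1 OR I3 = H OR H = H
G3 = I2 AND G2 = L AND H = L
G4 = G3 XOR G2 = L XOR H = H
G5 = I0 AND I1 = L AND H = L
G6 = I0 OR G3 OR I1 = L OR L OR H = H
G7 = G6 NAND G4 = H NAND H = L
G8 = NOT G1 = NOT L = H
G9 = G5 NAND G7 = L NAND L = H
G10 = G6 OR G9 OR G3 = H OR H OR L = H

G3 = L, G8 = H, G10 = H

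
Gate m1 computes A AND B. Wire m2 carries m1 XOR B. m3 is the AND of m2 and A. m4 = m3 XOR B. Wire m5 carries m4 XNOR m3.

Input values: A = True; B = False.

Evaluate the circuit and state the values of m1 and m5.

m1 = A AND B = True AND False = False
m2 = m1 XOR B = False XOR False = False
m3 = m2 AND A = False AND True = False
m4 = m3 XOR B = False XOR False = False
m5 = m4 XNOR m3 = False XNOR False = True

m1 = False; m5 = True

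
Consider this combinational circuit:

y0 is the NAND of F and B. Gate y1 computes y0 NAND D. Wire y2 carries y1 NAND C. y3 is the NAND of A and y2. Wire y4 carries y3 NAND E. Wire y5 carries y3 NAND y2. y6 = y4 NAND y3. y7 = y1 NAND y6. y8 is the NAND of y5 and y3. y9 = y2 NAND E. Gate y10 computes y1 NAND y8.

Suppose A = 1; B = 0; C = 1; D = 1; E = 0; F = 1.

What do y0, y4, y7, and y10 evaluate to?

y0 = F NAND B = 1 NAND 0 = 1
y1 = y0 NAND D = 1 NAND 1 = 0
y2 = y1 NAND C = 0 NAND 1 = 1
y3 = A NAND y2 = 1 NAND 1 = 0
y4 = y3 NAND E = 0 NAND 0 = 1
y5 = y3 NAND y2 = 0 NAND 1 = 1
y6 = y4 NAND y3 = 1 NAND 0 = 1
y7 = y1 NAND y6 = 0 NAND 1 = 1
y8 = y5 NAND y3 = 1 NAND 0 = 1
y10 = y1 NAND y8 = 0 NAND 1 = 1

y0 = 1  y4 = 1  y7 = 1  y10 = 1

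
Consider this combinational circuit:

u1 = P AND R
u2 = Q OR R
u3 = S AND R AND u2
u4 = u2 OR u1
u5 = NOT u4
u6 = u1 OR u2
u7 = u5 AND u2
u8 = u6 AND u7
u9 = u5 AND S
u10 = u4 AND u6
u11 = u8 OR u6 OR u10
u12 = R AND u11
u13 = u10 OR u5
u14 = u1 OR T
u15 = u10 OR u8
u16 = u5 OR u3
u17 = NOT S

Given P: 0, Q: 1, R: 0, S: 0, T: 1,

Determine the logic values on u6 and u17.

u6 = 1, u17 = 1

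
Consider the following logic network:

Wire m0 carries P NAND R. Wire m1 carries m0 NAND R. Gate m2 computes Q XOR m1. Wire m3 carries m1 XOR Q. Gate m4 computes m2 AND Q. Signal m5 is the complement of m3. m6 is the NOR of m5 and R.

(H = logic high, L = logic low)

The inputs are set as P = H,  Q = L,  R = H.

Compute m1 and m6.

m0 = P NAND R = H NAND H = L
m1 = m0 NAND R = L NAND H = H
m3 = m1 XOR Q = H XOR L = H
m5 = NOT m3 = NOT H = L
m6 = m5 NOR R = L NOR H = L

m1 = H, m6 = L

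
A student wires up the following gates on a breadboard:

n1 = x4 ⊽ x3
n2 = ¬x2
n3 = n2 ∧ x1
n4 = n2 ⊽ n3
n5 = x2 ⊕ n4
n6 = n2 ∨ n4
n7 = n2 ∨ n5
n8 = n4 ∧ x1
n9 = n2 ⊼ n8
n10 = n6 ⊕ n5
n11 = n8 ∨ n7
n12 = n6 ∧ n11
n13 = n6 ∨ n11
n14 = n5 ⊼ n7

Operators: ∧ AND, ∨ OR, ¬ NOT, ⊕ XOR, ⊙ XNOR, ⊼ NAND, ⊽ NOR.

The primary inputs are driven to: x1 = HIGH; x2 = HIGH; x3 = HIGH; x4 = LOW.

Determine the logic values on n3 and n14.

n3 = LOW, n14 = HIGH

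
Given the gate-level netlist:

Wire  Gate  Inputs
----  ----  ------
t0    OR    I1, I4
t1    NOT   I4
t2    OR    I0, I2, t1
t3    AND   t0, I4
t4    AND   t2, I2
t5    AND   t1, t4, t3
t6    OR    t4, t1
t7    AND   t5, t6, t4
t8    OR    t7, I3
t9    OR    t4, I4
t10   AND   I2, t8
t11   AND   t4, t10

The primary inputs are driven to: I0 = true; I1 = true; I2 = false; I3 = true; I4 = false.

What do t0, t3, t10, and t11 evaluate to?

t0 = I1 OR I4 = true OR false = true
t1 = NOT I4 = NOT false = true
t2 = I0 OR I2 OR t1 = true OR false OR true = true
t3 = t0 AND I4 = true AND false = false
t4 = t2 AND I2 = true AND false = false
t5 = t1 AND t4 AND t3 = true AND false AND false = false
t6 = t4 OR t1 = false OR true = true
t7 = t5 AND t6 AND t4 = false AND true AND false = false
t8 = t7 OR I3 = false OR true = true
t10 = I2 AND t8 = false AND true = false
t11 = t4 AND t10 = false AND false = false

t0 = true, t3 = false, t10 = false, t11 = false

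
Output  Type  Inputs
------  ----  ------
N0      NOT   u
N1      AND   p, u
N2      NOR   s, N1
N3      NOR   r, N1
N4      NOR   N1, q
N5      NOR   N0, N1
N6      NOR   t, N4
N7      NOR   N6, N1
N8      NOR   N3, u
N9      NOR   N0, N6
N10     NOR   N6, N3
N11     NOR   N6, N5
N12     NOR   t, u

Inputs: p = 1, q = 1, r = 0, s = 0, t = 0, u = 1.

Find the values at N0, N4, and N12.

N0 = 0, N4 = 0, N12 = 0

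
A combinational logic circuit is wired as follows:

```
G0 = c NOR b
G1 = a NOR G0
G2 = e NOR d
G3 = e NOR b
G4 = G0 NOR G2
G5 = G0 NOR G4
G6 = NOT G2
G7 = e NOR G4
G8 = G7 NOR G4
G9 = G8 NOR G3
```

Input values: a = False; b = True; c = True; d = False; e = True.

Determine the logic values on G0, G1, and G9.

G0 = c NOR b = True NOR True = False
G1 = a NOR G0 = False NOR False = True
G2 = e NOR d = True NOR False = False
G3 = e NOR b = True NOR True = False
G4 = G0 NOR G2 = False NOR False = True
G7 = e NOR G4 = True NOR True = False
G8 = G7 NOR G4 = False NOR True = False
G9 = G8 NOR G3 = False NOR False = True

G0 = False, G1 = True, G9 = True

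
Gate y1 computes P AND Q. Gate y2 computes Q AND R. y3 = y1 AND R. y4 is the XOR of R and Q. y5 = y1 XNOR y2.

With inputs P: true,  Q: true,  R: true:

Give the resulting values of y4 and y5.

y1 = P AND Q = true AND true = true
y2 = Q AND R = true AND true = true
y4 = R XOR Q = true XOR true = false
y5 = y1 XNOR y2 = true XNOR true = true

y4 = false, y5 = true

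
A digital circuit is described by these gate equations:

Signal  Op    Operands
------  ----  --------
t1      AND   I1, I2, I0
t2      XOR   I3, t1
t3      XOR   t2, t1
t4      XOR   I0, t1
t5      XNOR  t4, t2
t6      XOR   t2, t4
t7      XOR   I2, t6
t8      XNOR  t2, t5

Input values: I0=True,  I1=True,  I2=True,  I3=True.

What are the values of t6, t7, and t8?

t6 = False, t7 = True, t8 = False

t1 = I1 AND I2 AND I0 = True AND True AND True = True
t2 = I3 XOR t1 = True XOR True = False
t4 = I0 XOR t1 = True XOR True = False
t5 = t4 XNOR t2 = False XNOR False = True
t6 = t2 XOR t4 = False XOR False = False
t7 = I2 XOR t6 = True XOR False = True
t8 = t2 XNOR t5 = False XNOR True = False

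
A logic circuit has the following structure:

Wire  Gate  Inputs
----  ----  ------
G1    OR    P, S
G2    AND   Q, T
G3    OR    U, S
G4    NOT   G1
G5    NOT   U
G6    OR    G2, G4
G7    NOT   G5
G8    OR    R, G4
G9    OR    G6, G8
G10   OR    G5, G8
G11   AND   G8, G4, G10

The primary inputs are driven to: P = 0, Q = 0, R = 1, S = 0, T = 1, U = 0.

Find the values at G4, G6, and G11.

G4 = 1; G6 = 1; G11 = 1

G1 = P OR S = 0 OR 0 = 0
G2 = Q AND T = 0 AND 1 = 0
G4 = NOT G1 = NOT 0 = 1
G5 = NOT U = NOT 0 = 1
G6 = G2 OR G4 = 0 OR 1 = 1
G8 = R OR G4 = 1 OR 1 = 1
G10 = G5 OR G8 = 1 OR 1 = 1
G11 = G8 AND G4 AND G10 = 1 AND 1 AND 1 = 1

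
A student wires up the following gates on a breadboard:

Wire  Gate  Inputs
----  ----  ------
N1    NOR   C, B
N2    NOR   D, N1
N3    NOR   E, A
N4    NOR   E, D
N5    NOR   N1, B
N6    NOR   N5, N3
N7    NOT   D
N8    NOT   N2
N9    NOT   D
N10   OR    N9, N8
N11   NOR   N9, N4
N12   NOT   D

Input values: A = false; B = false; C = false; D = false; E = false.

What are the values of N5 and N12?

N1 = C NOR B = false NOR false = true
N5 = N1 NOR B = true NOR false = false
N12 = NOT D = NOT false = true

N5 = false; N12 = true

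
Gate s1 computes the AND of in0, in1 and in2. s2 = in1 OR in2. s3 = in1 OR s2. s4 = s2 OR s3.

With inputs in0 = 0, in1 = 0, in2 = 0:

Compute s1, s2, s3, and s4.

s1 = in0 AND in1 AND in2 = 0 AND 0 AND 0 = 0
s2 = in1 OR in2 = 0 OR 0 = 0
s3 = in1 OR s2 = 0 OR 0 = 0
s4 = s2 OR s3 = 0 OR 0 = 0

s1 = 0, s2 = 0, s3 = 0, s4 = 0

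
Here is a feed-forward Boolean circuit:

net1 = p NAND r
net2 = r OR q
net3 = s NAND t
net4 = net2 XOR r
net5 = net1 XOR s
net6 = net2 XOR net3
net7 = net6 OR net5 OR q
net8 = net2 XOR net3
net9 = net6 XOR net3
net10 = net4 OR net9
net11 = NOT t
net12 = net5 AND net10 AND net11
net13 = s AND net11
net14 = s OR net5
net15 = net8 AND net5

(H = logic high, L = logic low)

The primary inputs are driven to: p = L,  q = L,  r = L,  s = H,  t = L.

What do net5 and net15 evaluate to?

net1 = p NAND r = L NAND L = H
net2 = r OR q = L OR L = L
net3 = s NAND t = H NAND L = H
net5 = net1 XOR s = H XOR H = L
net8 = net2 XOR net3 = L XOR H = H
net15 = net8 AND net5 = H AND L = L

net5 = L  net15 = L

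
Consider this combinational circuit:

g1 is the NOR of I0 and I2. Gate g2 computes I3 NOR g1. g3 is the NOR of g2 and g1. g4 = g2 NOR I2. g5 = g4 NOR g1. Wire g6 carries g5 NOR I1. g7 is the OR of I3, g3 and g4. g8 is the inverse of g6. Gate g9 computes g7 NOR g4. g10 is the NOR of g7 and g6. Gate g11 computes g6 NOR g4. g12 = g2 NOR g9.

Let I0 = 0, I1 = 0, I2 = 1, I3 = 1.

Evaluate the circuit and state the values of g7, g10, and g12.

g7 = 1  g10 = 0  g12 = 1

g1 = I0 NOR I2 = 0 NOR 1 = 0
g2 = I3 NOR g1 = 1 NOR 0 = 0
g3 = g2 NOR g1 = 0 NOR 0 = 1
g4 = g2 NOR I2 = 0 NOR 1 = 0
g5 = g4 NOR g1 = 0 NOR 0 = 1
g6 = g5 NOR I1 = 1 NOR 0 = 0
g7 = I3 OR g3 OR g4 = 1 OR 1 OR 0 = 1
g9 = g7 NOR g4 = 1 NOR 0 = 0
g10 = g7 NOR g6 = 1 NOR 0 = 0
g12 = g2 NOR g9 = 0 NOR 0 = 1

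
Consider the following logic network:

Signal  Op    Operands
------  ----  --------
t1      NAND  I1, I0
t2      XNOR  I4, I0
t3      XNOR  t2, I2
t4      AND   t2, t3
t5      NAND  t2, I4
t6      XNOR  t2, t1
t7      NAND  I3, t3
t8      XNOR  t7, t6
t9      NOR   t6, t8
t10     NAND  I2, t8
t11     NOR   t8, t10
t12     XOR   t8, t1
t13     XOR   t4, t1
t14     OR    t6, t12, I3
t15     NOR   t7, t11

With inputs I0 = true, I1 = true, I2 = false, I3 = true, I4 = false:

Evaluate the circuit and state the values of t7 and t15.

t7 = false, t15 = true

t1 = I1 NAND I0 = true NAND true = false
t2 = I4 XNOR I0 = false XNOR true = false
t3 = t2 XNOR I2 = false XNOR false = true
t6 = t2 XNOR t1 = false XNOR false = true
t7 = I3 NAND t3 = true NAND true = false
t8 = t7 XNOR t6 = false XNOR true = false
t10 = I2 NAND t8 = false NAND false = true
t11 = t8 NOR t10 = false NOR true = false
t15 = t7 NOR t11 = false NOR false = true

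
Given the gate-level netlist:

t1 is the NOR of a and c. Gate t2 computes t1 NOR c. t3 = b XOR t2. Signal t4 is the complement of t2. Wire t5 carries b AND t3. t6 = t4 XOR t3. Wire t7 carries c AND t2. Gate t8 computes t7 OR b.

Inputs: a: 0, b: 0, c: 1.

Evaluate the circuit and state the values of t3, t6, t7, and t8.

t3 = 0  t6 = 1  t7 = 0  t8 = 0

t1 = a NOR c = 0 NOR 1 = 0
t2 = t1 NOR c = 0 NOR 1 = 0
t3 = b XOR t2 = 0 XOR 0 = 0
t4 = NOT t2 = NOT 0 = 1
t6 = t4 XOR t3 = 1 XOR 0 = 1
t7 = c AND t2 = 1 AND 0 = 0
t8 = t7 OR b = 0 OR 0 = 0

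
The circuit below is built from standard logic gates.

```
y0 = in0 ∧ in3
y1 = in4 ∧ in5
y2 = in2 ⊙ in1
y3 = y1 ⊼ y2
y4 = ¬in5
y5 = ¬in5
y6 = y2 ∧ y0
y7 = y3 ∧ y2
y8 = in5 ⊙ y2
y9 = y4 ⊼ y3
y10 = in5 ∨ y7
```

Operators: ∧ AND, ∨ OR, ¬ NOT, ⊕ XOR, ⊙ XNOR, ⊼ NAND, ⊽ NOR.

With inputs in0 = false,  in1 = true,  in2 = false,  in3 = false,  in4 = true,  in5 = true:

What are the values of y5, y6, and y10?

y5 = false, y6 = false, y10 = true

y0 = in0 AND in3 = false AND false = false
y1 = in4 AND in5 = true AND true = true
y2 = in2 XNOR in1 = false XNOR true = false
y3 = y1 NAND y2 = true NAND false = true
y5 = NOT in5 = NOT true = false
y6 = y2 AND y0 = false AND false = false
y7 = y3 AND y2 = true AND false = false
y10 = in5 OR y7 = true OR false = true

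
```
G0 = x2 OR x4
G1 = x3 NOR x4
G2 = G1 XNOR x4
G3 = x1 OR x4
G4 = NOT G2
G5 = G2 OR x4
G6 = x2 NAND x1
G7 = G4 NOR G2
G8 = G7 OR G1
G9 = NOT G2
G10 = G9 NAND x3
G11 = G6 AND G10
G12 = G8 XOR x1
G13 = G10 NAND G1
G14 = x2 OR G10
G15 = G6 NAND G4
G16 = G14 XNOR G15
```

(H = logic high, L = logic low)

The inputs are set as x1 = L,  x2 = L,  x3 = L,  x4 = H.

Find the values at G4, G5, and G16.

G1 = x3 NOR x4 = L NOR H = L
G2 = G1 XNOR x4 = L XNOR H = L
G4 = NOT G2 = NOT L = H
G5 = G2 OR x4 = L OR H = H
G6 = x2 NAND x1 = L NAND L = H
G9 = NOT G2 = NOT L = H
G10 = G9 NAND x3 = H NAND L = H
G14 = x2 OR G10 = L OR H = H
G15 = G6 NAND G4 = H NAND H = L
G16 = G14 XNOR G15 = H XNOR L = L

G4 = H, G5 = H, G16 = L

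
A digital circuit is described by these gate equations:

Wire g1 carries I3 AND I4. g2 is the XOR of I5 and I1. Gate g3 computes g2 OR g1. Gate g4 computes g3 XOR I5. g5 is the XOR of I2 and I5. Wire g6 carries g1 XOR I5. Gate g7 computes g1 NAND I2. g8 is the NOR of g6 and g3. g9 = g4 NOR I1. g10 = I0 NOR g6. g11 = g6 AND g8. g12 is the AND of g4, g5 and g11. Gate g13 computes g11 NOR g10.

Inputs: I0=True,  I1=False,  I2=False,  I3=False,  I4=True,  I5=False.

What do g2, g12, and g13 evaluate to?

g2 = False; g12 = False; g13 = True

g1 = I3 AND I4 = False AND True = False
g2 = I5 XOR I1 = False XOR False = False
g3 = g2 OR g1 = False OR False = False
g4 = g3 XOR I5 = False XOR False = False
g5 = I2 XOR I5 = False XOR False = False
g6 = g1 XOR I5 = False XOR False = False
g8 = g6 NOR g3 = False NOR False = True
g10 = I0 NOR g6 = True NOR False = False
g11 = g6 AND g8 = False AND True = False
g12 = g4 AND g5 AND g11 = False AND False AND False = False
g13 = g11 NOR g10 = False NOR False = True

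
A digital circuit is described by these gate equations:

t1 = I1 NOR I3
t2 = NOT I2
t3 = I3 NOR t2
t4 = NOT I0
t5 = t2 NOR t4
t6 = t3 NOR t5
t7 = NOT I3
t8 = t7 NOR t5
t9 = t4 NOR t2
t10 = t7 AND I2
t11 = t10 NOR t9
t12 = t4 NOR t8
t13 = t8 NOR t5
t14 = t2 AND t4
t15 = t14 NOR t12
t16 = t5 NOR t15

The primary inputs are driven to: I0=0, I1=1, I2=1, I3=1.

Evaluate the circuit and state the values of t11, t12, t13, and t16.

t2 = NOT I2 = NOT 1 = 0
t4 = NOT I0 = NOT 0 = 1
t5 = t2 NOR t4 = 0 NOR 1 = 0
t7 = NOT I3 = NOT 1 = 0
t8 = t7 NOR t5 = 0 NOR 0 = 1
t9 = t4 NOR t2 = 1 NOR 0 = 0
t10 = t7 AND I2 = 0 AND 1 = 0
t11 = t10 NOR t9 = 0 NOR 0 = 1
t12 = t4 NOR t8 = 1 NOR 1 = 0
t13 = t8 NOR t5 = 1 NOR 0 = 0
t14 = t2 AND t4 = 0 AND 1 = 0
t15 = t14 NOR t12 = 0 NOR 0 = 1
t16 = t5 NOR t15 = 0 NOR 1 = 0

t11 = 1, t12 = 0, t13 = 0, t16 = 0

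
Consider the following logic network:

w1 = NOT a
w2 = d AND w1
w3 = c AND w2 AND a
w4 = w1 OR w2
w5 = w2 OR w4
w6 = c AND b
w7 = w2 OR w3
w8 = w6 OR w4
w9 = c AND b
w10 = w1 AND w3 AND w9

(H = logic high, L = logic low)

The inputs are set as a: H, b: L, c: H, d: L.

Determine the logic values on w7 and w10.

w1 = NOT a = NOT H = L
w2 = d AND w1 = L AND L = L
w3 = c AND w2 AND a = H AND L AND H = L
w7 = w2 OR w3 = L OR L = L
w9 = c AND b = H AND L = L
w10 = w1 AND w3 AND w9 = L AND L AND L = L

w7 = L  w10 = L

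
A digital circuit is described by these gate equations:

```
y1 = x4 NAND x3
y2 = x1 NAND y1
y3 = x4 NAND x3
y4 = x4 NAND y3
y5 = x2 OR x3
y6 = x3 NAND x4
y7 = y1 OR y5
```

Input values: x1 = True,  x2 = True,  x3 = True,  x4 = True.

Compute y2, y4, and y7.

y1 = x4 NAND x3 = True NAND True = False
y2 = x1 NAND y1 = True NAND False = True
y3 = x4 NAND x3 = True NAND True = False
y4 = x4 NAND y3 = True NAND False = True
y5 = x2 OR x3 = True OR True = True
y7 = y1 OR y5 = False OR True = True

y2 = True, y4 = True, y7 = True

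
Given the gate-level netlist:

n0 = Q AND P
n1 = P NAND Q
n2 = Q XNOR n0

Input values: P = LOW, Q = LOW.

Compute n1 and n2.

n1 = HIGH  n2 = HIGH

n0 = Q AND P = LOW AND LOW = LOW
n1 = P NAND Q = LOW NAND LOW = HIGH
n2 = Q XNOR n0 = LOW XNOR LOW = HIGH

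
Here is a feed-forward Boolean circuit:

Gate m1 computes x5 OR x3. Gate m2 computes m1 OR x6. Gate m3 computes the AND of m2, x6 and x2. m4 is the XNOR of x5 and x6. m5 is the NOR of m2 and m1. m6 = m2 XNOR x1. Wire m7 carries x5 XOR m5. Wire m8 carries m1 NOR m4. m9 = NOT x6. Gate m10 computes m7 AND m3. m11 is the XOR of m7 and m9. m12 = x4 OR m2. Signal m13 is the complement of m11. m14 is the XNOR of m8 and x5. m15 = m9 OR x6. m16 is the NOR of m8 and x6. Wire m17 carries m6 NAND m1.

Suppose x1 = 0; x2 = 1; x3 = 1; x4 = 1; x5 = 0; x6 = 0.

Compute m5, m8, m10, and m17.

m5 = 0; m8 = 0; m10 = 0; m17 = 1

m1 = x5 OR x3 = 0 OR 1 = 1
m2 = m1 OR x6 = 1 OR 0 = 1
m3 = m2 AND x6 AND x2 = 1 AND 0 AND 1 = 0
m4 = x5 XNOR x6 = 0 XNOR 0 = 1
m5 = m2 NOR m1 = 1 NOR 1 = 0
m6 = m2 XNOR x1 = 1 XNOR 0 = 0
m7 = x5 XOR m5 = 0 XOR 0 = 0
m8 = m1 NOR m4 = 1 NOR 1 = 0
m10 = m7 AND m3 = 0 AND 0 = 0
m17 = m6 NAND m1 = 0 NAND 1 = 1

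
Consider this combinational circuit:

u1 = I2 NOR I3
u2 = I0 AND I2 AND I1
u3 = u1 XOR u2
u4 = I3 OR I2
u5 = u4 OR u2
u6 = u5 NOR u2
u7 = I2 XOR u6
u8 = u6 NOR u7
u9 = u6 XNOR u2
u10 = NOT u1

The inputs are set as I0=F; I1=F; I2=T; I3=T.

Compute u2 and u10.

u2 = F; u10 = T

u1 = I2 NOR I3 = T NOR T = F
u2 = I0 AND I2 AND I1 = F AND T AND F = F
u10 = NOT u1 = NOT F = T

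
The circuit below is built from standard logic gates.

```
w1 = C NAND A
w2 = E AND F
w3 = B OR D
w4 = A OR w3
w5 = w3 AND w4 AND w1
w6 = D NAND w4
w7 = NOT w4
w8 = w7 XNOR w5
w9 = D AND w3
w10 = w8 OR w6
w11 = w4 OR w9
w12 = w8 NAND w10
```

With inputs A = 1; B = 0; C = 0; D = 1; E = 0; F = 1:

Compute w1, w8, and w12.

w1 = C NAND A = 0 NAND 1 = 1
w3 = B OR D = 0 OR 1 = 1
w4 = A OR w3 = 1 OR 1 = 1
w5 = w3 AND w4 AND w1 = 1 AND 1 AND 1 = 1
w6 = D NAND w4 = 1 NAND 1 = 0
w7 = NOT w4 = NOT 1 = 0
w8 = w7 XNOR w5 = 0 XNOR 1 = 0
w10 = w8 OR w6 = 0 OR 0 = 0
w12 = w8 NAND w10 = 0 NAND 0 = 1

w1 = 1, w8 = 0, w12 = 1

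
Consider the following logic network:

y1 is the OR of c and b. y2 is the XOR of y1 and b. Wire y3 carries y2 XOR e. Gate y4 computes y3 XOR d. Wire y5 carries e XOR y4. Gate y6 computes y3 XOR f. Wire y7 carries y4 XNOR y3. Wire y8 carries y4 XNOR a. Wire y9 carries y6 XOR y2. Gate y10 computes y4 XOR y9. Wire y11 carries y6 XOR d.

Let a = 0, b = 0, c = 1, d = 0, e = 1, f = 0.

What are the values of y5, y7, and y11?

y1 = c OR b = 1 OR 0 = 1
y2 = y1 XOR b = 1 XOR 0 = 1
y3 = y2 XOR e = 1 XOR 1 = 0
y4 = y3 XOR d = 0 XOR 0 = 0
y5 = e XOR y4 = 1 XOR 0 = 1
y6 = y3 XOR f = 0 XOR 0 = 0
y7 = y4 XNOR y3 = 0 XNOR 0 = 1
y11 = y6 XOR d = 0 XOR 0 = 0

y5 = 1; y7 = 1; y11 = 0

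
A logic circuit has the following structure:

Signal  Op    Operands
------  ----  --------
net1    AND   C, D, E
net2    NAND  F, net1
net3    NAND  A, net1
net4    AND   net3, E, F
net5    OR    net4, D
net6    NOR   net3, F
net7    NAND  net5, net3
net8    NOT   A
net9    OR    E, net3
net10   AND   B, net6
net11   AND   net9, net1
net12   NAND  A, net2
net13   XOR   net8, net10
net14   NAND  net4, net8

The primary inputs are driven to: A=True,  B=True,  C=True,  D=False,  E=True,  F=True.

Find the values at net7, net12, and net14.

net1 = C AND D AND E = True AND False AND True = False
net2 = F NAND net1 = True NAND False = True
net3 = A NAND net1 = True NAND False = True
net4 = net3 AND E AND F = True AND True AND True = True
net5 = net4 OR D = True OR False = True
net7 = net5 NAND net3 = True NAND True = False
net8 = NOT A = NOT True = False
net12 = A NAND net2 = True NAND True = False
net14 = net4 NAND net8 = True NAND False = True

net7 = False  net12 = False  net14 = True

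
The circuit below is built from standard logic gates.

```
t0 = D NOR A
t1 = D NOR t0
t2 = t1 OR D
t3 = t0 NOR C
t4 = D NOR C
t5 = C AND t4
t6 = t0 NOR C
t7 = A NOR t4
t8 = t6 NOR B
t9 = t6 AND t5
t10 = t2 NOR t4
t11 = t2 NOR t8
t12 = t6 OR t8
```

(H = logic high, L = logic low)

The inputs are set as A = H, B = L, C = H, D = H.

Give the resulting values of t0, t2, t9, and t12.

t0 = L  t2 = H  t9 = L  t12 = H

t0 = D NOR A = H NOR H = L
t1 = D NOR t0 = H NOR L = L
t2 = t1 OR D = L OR H = H
t4 = D NOR C = H NOR H = L
t5 = C AND t4 = H AND L = L
t6 = t0 NOR C = L NOR H = L
t8 = t6 NOR B = L NOR L = H
t9 = t6 AND t5 = L AND L = L
t12 = t6 OR t8 = L OR H = H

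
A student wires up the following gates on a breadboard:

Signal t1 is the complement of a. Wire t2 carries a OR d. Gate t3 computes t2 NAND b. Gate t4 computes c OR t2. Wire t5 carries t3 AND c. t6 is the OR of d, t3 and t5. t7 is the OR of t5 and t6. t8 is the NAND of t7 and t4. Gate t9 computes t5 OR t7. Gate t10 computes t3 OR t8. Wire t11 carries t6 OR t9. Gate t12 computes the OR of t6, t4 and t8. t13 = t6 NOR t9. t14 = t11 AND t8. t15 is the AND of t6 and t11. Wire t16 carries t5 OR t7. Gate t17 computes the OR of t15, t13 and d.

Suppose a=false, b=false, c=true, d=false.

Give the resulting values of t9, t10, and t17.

t9 = true, t10 = true, t17 = true

t2 = a OR d = false OR false = false
t3 = t2 NAND b = false NAND false = true
t4 = c OR t2 = true OR false = true
t5 = t3 AND c = true AND true = true
t6 = d OR t3 OR t5 = false OR true OR true = true
t7 = t5 OR t6 = true OR true = true
t8 = t7 NAND t4 = true NAND true = false
t9 = t5 OR t7 = true OR true = true
t10 = t3 OR t8 = true OR false = true
t11 = t6 OR t9 = true OR true = true
t13 = t6 NOR t9 = true NOR true = false
t15 = t6 AND t11 = true AND true = true
t17 = t15 OR t13 OR d = true OR false OR false = true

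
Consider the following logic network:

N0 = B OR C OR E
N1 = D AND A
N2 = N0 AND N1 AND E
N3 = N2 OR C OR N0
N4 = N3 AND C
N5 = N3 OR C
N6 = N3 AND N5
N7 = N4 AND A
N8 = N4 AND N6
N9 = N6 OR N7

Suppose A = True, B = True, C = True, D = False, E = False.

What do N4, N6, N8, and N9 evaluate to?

N0 = B OR C OR E = True OR True OR False = True
N1 = D AND A = False AND True = False
N2 = N0 AND N1 AND E = True AND False AND False = False
N3 = N2 OR C OR N0 = False OR True OR True = True
N4 = N3 AND C = True AND True = True
N5 = N3 OR C = True OR True = True
N6 = N3 AND N5 = True AND True = True
N7 = N4 AND A = True AND True = True
N8 = N4 AND N6 = True AND True = True
N9 = N6 OR N7 = True OR True = True

N4 = True; N6 = True; N8 = True; N9 = True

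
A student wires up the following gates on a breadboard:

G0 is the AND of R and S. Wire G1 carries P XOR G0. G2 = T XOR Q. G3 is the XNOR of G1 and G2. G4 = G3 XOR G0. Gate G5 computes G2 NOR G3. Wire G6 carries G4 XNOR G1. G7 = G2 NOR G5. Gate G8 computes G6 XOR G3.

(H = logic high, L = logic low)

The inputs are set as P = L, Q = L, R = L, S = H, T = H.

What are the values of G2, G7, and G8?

G2 = H  G7 = L  G8 = H

G0 = R AND S = L AND H = L
G1 = P XOR G0 = L XOR L = L
G2 = T XOR Q = H XOR L = H
G3 = G1 XNOR G2 = L XNOR H = L
G4 = G3 XOR G0 = L XOR L = L
G5 = G2 NOR G3 = H NOR L = L
G6 = G4 XNOR G1 = L XNOR L = H
G7 = G2 NOR G5 = H NOR L = L
G8 = G6 XOR G3 = H XOR L = H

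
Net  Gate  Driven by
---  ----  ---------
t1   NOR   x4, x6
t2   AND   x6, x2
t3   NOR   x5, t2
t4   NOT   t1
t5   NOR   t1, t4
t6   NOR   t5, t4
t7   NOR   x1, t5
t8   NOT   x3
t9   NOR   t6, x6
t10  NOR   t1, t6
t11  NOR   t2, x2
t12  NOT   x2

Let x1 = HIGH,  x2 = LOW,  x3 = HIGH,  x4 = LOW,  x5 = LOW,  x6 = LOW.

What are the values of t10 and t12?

t10 = LOW, t12 = HIGH

t1 = x4 NOR x6 = LOW NOR LOW = HIGH
t4 = NOT t1 = NOT HIGH = LOW
t5 = t1 NOR t4 = HIGH NOR LOW = LOW
t6 = t5 NOR t4 = LOW NOR LOW = HIGH
t10 = t1 NOR t6 = HIGH NOR HIGH = LOW
t12 = NOT x2 = NOT LOW = HIGH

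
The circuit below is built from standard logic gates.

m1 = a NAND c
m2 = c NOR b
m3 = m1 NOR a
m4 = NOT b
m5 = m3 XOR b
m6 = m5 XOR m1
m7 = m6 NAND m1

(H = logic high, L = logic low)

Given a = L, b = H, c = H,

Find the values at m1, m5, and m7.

m1 = H; m5 = H; m7 = H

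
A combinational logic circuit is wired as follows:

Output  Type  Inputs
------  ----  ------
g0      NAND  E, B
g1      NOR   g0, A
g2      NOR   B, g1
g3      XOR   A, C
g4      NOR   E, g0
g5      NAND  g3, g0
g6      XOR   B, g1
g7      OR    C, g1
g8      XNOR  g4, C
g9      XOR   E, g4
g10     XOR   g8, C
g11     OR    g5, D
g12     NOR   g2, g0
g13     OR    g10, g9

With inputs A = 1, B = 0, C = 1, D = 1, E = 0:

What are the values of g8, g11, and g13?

g8 = 0, g11 = 1, g13 = 1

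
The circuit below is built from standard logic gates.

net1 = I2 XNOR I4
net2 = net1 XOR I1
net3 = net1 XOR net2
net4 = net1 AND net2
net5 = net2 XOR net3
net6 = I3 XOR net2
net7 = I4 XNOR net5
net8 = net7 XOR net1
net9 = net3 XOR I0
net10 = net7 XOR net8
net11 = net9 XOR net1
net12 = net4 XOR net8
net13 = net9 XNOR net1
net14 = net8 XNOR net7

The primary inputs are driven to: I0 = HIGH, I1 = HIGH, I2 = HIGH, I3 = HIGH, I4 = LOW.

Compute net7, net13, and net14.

net7 = HIGH, net13 = HIGH, net14 = HIGH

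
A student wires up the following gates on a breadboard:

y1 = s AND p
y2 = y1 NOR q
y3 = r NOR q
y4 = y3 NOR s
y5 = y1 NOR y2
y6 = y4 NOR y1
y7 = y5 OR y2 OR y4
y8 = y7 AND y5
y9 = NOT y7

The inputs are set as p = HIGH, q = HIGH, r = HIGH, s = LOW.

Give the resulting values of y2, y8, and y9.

y2 = LOW; y8 = HIGH; y9 = LOW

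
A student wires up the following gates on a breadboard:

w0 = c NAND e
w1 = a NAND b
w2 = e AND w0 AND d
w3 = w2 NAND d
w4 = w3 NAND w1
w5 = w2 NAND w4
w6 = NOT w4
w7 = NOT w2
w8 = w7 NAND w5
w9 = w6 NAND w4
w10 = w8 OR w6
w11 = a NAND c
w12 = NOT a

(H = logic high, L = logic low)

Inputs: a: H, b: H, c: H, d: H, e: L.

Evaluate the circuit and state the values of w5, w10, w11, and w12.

w0 = c NAND e = H NAND L = H
w1 = a NAND b = H NAND H = L
w2 = e AND w0 AND d = L AND H AND H = L
w3 = w2 NAND d = L NAND H = H
w4 = w3 NAND w1 = H NAND L = H
w5 = w2 NAND w4 = L NAND H = H
w6 = NOT w4 = NOT H = L
w7 = NOT w2 = NOT L = H
w8 = w7 NAND w5 = H NAND H = L
w10 = w8 OR w6 = L OR L = L
w11 = a NAND c = H NAND H = L
w12 = NOT a = NOT H = L

w5 = H; w10 = L; w11 = L; w12 = L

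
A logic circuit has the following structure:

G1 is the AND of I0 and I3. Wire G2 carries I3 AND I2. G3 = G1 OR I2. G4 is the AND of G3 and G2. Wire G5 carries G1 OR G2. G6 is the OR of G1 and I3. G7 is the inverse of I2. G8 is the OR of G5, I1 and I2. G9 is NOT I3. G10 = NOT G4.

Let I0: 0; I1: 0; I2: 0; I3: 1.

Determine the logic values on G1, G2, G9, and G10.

G1 = 0, G2 = 0, G9 = 0, G10 = 1

G1 = I0 AND I3 = 0 AND 1 = 0
G2 = I3 AND I2 = 1 AND 0 = 0
G3 = G1 OR I2 = 0 OR 0 = 0
G4 = G3 AND G2 = 0 AND 0 = 0
G9 = NOT I3 = NOT 1 = 0
G10 = NOT G4 = NOT 0 = 1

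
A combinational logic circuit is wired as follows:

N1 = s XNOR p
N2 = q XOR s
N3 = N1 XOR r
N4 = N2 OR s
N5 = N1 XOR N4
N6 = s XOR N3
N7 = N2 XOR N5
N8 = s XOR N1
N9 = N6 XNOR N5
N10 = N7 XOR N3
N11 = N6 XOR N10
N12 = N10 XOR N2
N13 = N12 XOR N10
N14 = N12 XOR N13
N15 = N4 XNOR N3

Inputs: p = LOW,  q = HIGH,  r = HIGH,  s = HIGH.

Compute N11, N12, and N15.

N11 = LOW; N12 = LOW; N15 = HIGH

N1 = s XNOR p = HIGH XNOR LOW = LOW
N2 = q XOR s = HIGH XOR HIGH = LOW
N3 = N1 XOR r = LOW XOR HIGH = HIGH
N4 = N2 OR s = LOW OR HIGH = HIGH
N5 = N1 XOR N4 = LOW XOR HIGH = HIGH
N6 = s XOR N3 = HIGH XOR HIGH = LOW
N7 = N2 XOR N5 = LOW XOR HIGH = HIGH
N10 = N7 XOR N3 = HIGH XOR HIGH = LOW
N11 = N6 XOR N10 = LOW XOR LOW = LOW
N12 = N10 XOR N2 = LOW XOR LOW = LOW
N15 = N4 XNOR N3 = HIGH XNOR HIGH = HIGH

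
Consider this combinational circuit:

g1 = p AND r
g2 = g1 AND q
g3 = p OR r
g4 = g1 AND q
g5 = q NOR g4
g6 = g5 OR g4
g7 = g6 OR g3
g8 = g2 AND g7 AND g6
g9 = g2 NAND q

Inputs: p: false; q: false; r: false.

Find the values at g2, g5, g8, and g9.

g2 = false, g5 = true, g8 = false, g9 = true

g1 = p AND r = false AND false = false
g2 = g1 AND q = false AND false = false
g3 = p OR r = false OR false = false
g4 = g1 AND q = false AND false = false
g5 = q NOR g4 = false NOR false = true
g6 = g5 OR g4 = true OR false = true
g7 = g6 OR g3 = true OR false = true
g8 = g2 AND g7 AND g6 = false AND true AND true = false
g9 = g2 NAND q = false NAND false = true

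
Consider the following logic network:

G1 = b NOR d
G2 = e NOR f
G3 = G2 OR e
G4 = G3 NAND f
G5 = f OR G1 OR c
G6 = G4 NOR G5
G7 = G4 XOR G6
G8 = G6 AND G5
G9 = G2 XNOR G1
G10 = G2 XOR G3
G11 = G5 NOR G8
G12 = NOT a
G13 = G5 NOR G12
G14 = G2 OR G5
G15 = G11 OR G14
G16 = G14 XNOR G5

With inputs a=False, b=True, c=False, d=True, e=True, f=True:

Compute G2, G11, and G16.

G1 = b NOR d = True NOR True = False
G2 = e NOR f = True NOR True = False
G3 = G2 OR e = False OR True = True
G4 = G3 NAND f = True NAND True = False
G5 = f OR G1 OR c = True OR False OR False = True
G6 = G4 NOR G5 = False NOR True = False
G8 = G6 AND G5 = False AND True = False
G11 = G5 NOR G8 = True NOR False = False
G14 = G2 OR G5 = False OR True = True
G16 = G14 XNOR G5 = True XNOR True = True

G2 = False; G11 = False; G16 = True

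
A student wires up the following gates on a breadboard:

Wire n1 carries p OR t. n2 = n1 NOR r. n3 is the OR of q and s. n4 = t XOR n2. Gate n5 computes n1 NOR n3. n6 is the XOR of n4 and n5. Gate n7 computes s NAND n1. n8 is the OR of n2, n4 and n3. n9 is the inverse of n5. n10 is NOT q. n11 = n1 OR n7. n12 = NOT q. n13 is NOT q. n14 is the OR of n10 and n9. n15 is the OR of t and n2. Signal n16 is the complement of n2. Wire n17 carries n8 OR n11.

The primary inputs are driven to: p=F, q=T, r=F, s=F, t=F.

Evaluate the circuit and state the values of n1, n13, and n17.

n1 = F  n13 = F  n17 = T

n1 = p OR t = F OR F = F
n2 = n1 NOR r = F NOR F = T
n3 = q OR s = T OR F = T
n4 = t XOR n2 = F XOR T = T
n7 = s NAND n1 = F NAND F = T
n8 = n2 OR n4 OR n3 = T OR T OR T = T
n11 = n1 OR n7 = F OR T = T
n13 = NOT q = NOT T = F
n17 = n8 OR n11 = T OR T = T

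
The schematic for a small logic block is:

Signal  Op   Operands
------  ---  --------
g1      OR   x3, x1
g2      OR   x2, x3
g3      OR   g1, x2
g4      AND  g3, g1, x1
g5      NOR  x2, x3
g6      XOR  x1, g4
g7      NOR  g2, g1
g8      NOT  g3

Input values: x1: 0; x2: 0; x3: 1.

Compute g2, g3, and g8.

g1 = x3 OR x1 = 1 OR 0 = 1
g2 = x2 OR x3 = 0 OR 1 = 1
g3 = g1 OR x2 = 1 OR 0 = 1
g8 = NOT g3 = NOT 1 = 0

g2 = 1, g3 = 1, g8 = 0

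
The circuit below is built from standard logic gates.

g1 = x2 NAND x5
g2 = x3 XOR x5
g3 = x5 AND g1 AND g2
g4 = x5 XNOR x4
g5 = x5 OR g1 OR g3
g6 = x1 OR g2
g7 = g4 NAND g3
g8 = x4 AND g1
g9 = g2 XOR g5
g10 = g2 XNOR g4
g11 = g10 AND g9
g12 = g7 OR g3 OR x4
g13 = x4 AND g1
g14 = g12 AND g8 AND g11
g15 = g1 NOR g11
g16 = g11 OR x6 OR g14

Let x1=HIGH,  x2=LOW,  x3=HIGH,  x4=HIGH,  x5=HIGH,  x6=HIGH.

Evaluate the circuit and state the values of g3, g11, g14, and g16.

g3 = LOW, g11 = LOW, g14 = LOW, g16 = HIGH

g1 = x2 NAND x5 = LOW NAND HIGH = HIGH
g2 = x3 XOR x5 = HIGH XOR HIGH = LOW
g3 = x5 AND g1 AND g2 = HIGH AND HIGH AND LOW = LOW
g4 = x5 XNOR x4 = HIGH XNOR HIGH = HIGH
g5 = x5 OR g1 OR g3 = HIGH OR HIGH OR LOW = HIGH
g7 = g4 NAND g3 = HIGH NAND LOW = HIGH
g8 = x4 AND g1 = HIGH AND HIGH = HIGH
g9 = g2 XOR g5 = LOW XOR HIGH = HIGH
g10 = g2 XNOR g4 = LOW XNOR HIGH = LOW
g11 = g10 AND g9 = LOW AND HIGH = LOW
g12 = g7 OR g3 OR x4 = HIGH OR LOW OR HIGH = HIGH
g14 = g12 AND g8 AND g11 = HIGH AND HIGH AND LOW = LOW
g16 = g11 OR x6 OR g14 = LOW OR HIGH OR LOW = HIGH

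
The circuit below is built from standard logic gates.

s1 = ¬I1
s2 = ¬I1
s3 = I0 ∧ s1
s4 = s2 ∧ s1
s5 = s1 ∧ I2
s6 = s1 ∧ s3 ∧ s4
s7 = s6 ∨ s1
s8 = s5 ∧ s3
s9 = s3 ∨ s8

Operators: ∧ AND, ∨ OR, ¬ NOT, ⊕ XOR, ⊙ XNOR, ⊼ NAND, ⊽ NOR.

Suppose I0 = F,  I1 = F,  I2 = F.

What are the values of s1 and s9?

s1 = T, s9 = F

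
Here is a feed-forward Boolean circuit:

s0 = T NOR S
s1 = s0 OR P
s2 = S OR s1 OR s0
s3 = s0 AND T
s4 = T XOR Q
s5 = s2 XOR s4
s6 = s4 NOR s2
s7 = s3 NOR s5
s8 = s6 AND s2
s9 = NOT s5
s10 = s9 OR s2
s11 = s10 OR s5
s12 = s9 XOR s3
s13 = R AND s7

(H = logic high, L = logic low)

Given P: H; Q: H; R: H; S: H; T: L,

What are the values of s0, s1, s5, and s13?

s0 = L  s1 = H  s5 = L  s13 = H

s0 = T NOR S = L NOR H = L
s1 = s0 OR P = L OR H = H
s2 = S OR s1 OR s0 = H OR H OR L = H
s3 = s0 AND T = L AND L = L
s4 = T XOR Q = L XOR H = H
s5 = s2 XOR s4 = H XOR H = L
s7 = s3 NOR s5 = L NOR L = H
s13 = R AND s7 = H AND H = H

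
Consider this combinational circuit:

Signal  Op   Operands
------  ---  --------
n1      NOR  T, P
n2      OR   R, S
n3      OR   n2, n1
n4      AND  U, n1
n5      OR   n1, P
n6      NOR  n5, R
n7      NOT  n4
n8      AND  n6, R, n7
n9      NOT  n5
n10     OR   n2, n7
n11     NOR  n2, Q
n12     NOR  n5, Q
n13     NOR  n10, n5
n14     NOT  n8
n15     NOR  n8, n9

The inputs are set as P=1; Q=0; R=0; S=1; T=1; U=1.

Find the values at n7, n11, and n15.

n7 = 1, n11 = 0, n15 = 1

n1 = T NOR P = 1 NOR 1 = 0
n2 = R OR S = 0 OR 1 = 1
n4 = U AND n1 = 1 AND 0 = 0
n5 = n1 OR P = 0 OR 1 = 1
n6 = n5 NOR R = 1 NOR 0 = 0
n7 = NOT n4 = NOT 0 = 1
n8 = n6 AND R AND n7 = 0 AND 0 AND 1 = 0
n9 = NOT n5 = NOT 1 = 0
n11 = n2 NOR Q = 1 NOR 0 = 0
n15 = n8 NOR n9 = 0 NOR 0 = 1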